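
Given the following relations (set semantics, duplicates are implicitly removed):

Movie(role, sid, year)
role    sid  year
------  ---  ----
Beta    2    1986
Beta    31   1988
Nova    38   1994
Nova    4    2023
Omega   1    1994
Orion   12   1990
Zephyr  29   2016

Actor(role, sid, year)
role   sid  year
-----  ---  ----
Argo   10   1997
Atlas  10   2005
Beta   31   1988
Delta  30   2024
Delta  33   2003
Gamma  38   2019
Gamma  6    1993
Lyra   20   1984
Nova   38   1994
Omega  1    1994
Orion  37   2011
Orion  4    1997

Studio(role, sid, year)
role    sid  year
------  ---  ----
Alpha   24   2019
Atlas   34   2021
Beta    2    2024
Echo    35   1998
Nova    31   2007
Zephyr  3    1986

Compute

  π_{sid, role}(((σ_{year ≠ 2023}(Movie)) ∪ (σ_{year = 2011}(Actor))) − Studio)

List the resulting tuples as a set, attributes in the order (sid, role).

{(1, Omega), (12, Orion), (2, Beta), (29, Zephyr), (31, Beta), (37, Orion), (38, Nova)}

Filtering on year ≠ 2023 leaves {(Beta, 2, 1986), (Beta, 31, 1988), (Nova, 38, 1994), (Omega, 1, 1994), (Orion, 12, 1990), (Zephyr, 29, 2016)}.
Filtering on year = 2011 leaves {(Orion, 37, 2011)}.
Set union of the two operands is {(Beta, 2, 1986), (Beta, 31, 1988), (Nova, 38, 1994), (Omega, 1, 1994), (Orion, 12, 1990), (Orion, 37, 2011), (Zephyr, 29, 2016)}.
Set difference of the two operands is {(Beta, 2, 1986), (Beta, 31, 1988), (Nova, 38, 1994), (Omega, 1, 1994), (Orion, 12, 1990), (Orion, 37, 2011), (Zephyr, 29, 2016)}.
π_{sid, role} gives {(1, Omega), (12, Orion), (2, Beta), (29, Zephyr), (31, Beta), (37, Orion), (38, Nova)}.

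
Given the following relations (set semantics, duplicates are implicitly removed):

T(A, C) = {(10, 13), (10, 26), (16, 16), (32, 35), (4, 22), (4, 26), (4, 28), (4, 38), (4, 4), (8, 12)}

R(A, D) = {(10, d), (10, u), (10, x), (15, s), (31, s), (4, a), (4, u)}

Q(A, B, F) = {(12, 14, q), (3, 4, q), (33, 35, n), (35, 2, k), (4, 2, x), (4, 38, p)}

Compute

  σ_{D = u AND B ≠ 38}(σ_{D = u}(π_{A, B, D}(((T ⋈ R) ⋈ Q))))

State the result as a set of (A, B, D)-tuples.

T ⋈ R (natural join on A): {(10, 13, d), (10, 13, u), (10, 13, x), (10, 26, d), (10, 26, u), (10, 26, x), (4, 22, a), (4, 22, u), (4, 26, a), (4, 26, u), (4, 28, a), (4, 28, u), (4, 38, a), (4, 38, u), (4, 4, a), (4, 4, u)}
(T ⋈ R) ⋈ Q (natural join on A): {(4, 22, a, 2, x), (4, 22, a, 38, p), (4, 22, u, 2, x), (4, 22, u, 38, p), (4, 26, a, 2, x), (4, 26, a, 38, p), (4, 26, u, 2, x), (4, 26, u, 38, p), (4, 28, a, 2, x), (4, 28, a, 38, p), (4, 28, u, 2, x), (4, 28, u, 38, p), (4, 38, a, 2, x), (4, 38, a, 38, p), (4, 38, u, 2, x), (4, 38, u, 38, p), (4, 4, a, 2, x), (4, 4, a, 38, p), (4, 4, u, 2, x), (4, 4, u, 38, p)}
π[A, B, D]: project onto (A, B, D) (16 duplicate(s) eliminated) → {(4, 2, a), (4, 2, u), (4, 38, a), (4, 38, u)}
Selection D = u: {(4, 2, u), (4, 38, u)}
Selection D = u AND B ≠ 38: {(4, 2, u)}

{(4, 2, u)}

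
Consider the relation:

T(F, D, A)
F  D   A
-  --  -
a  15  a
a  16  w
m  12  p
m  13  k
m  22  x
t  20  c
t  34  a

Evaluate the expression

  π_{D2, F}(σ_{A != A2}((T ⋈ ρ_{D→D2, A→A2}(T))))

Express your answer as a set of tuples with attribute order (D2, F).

ρ[D→D2, A→A2]: schema becomes (F, D2, A2); tuples unchanged.
Natural join on F: {(a, 15, a, 15, a), (a, 15, a, 16, w), (a, 16, w, 15, a), (a, 16, w, 16, w), (m, 12, p, 12, p), (m, 12, p, 13, k), (m, 12, p, 22, x), (m, 13, k, 12, p), (m, 13, k, 13, k), (m, 13, k, 22, x), (m, 22, x, 12, p), (m, 22, x, 13, k), (m, 22, x, 22, x), (t, 20, c, 20, c), (t, 20, c, 34, a), (t, 34, a, 20, c), (t, 34, a, 34, a)}
Apply σ_{A != A2}; surviving tuples: {(a, 15, a, 16, w), (a, 16, w, 15, a), (m, 12, p, 13, k), (m, 12, p, 22, x), (m, 13, k, 12, p), (m, 13, k, 22, x), (m, 22, x, 12, p), (m, 22, x, 13, k), (t, 20, c, 34, a), (t, 34, a, 20, c)}
Projecting to D2, F (3 duplicate(s) eliminated): {(12, m), (13, m), (15, a), (16, a), (20, t), (22, m), (34, t)}

{(12, m), (13, m), (15, a), (16, a), (20, t), (22, m), (34, t)}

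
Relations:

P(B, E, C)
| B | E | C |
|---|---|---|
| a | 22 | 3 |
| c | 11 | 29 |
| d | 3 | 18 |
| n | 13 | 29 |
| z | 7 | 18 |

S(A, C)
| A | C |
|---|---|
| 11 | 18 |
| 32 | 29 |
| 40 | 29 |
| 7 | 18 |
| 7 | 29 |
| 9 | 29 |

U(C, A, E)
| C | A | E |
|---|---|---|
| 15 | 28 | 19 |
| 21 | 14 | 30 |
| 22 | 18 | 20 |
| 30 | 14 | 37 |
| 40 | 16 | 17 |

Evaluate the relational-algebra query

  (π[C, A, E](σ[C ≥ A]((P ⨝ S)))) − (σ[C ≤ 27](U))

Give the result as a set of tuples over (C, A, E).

{(18, 11, 3), (18, 11, 7), (18, 7, 3), (18, 7, 7), (29, 7, 11), (29, 7, 13), (29, 9, 11), (29, 9, 13)}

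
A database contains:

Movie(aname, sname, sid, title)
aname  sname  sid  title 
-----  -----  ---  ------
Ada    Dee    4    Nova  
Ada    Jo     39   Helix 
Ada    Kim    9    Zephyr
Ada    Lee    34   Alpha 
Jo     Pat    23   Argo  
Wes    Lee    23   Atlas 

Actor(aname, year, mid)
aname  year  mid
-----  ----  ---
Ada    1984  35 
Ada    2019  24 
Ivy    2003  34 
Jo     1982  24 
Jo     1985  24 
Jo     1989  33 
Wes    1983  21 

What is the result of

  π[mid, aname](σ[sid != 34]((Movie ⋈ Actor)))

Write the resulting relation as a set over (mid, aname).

{(21, Wes), (24, Ada), (24, Jo), (33, Jo), (35, Ada)}

Joining Movie and Actor on aname yields {(Ada, Dee, 4, Nova, 1984, 35), (Ada, Dee, 4, Nova, 2019, 24), (Ada, Jo, 39, Helix, 1984, 35), (Ada, Jo, 39, Helix, 2019, 24), (Ada, Kim, 9, Zephyr, 1984, 35), (Ada, Kim, 9, Zephyr, 2019, 24), (Ada, Lee, 34, Alpha, 1984, 35), (Ada, Lee, 34, Alpha, 2019, 24), (Jo, Pat, 23, Argo, 1982, 24), (Jo, Pat, 23, Argo, 1985, 24), (Jo, Pat, 23, Argo, 1989, 33), (Wes, Lee, 23, Atlas, 1983, 21)}.
Filtering on sid != 34 leaves {(Ada, Dee, 4, Nova, 1984, 35), (Ada, Dee, 4, Nova, 2019, 24), (Ada, Jo, 39, Helix, 1984, 35), (Ada, Jo, 39, Helix, 2019, 24), (Ada, Kim, 9, Zephyr, 1984, 35), (Ada, Kim, 9, Zephyr, 2019, 24), (Jo, Pat, 23, Argo, 1982, 24), (Jo, Pat, 23, Argo, 1985, 24), (Jo, Pat, 23, Argo, 1989, 33), (Wes, Lee, 23, Atlas, 1983, 21)}.
Keep only column(s) mid, aname (5 duplicate(s) eliminated): {(21, Wes), (24, Ada), (24, Jo), (33, Jo), (35, Ada)}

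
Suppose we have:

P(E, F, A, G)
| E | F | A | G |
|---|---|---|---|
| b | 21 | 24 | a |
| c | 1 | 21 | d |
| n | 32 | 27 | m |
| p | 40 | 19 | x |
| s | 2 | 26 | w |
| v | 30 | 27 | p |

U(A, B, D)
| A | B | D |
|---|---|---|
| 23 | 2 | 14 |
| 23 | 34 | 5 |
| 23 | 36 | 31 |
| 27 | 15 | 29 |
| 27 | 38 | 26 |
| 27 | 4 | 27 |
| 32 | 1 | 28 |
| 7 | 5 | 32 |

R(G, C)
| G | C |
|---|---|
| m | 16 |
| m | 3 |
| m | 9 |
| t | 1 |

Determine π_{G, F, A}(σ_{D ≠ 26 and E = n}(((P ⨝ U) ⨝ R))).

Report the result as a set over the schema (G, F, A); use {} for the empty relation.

{(m, 32, 27)}

P ⋈ U (natural join on A): {(n, 32, 27, m, 15, 29), (n, 32, 27, m, 38, 26), (n, 32, 27, m, 4, 27), (v, 30, 27, p, 15, 29), (v, 30, 27, p, 38, 26), (v, 30, 27, p, 4, 27)}
(P ⨝ U) ⋈ R (natural join on G): {(n, 32, 27, m, 15, 29, 16), (n, 32, 27, m, 15, 29, 3), (n, 32, 27, m, 15, 29, 9), (n, 32, 27, m, 38, 26, 16), (n, 32, 27, m, 38, 26, 3), (n, 32, 27, m, 38, 26, 9), (n, 32, 27, m, 4, 27, 16), (n, 32, 27, m, 4, 27, 3), (n, 32, 27, m, 4, 27, 9)}
σ[D ≠ 26 and E = n]: keep tuples satisfying D ≠ 26 and E = n → {(n, 32, 27, m, 15, 29, 16), (n, 32, 27, m, 15, 29, 3), (n, 32, 27, m, 15, 29, 9), (n, 32, 27, m, 4, 27, 16), (n, 32, 27, m, 4, 27, 3), (n, 32, 27, m, 4, 27, 9)}
Keep only column(s) G, F, A (5 duplicate(s) eliminated): {(m, 32, 27)}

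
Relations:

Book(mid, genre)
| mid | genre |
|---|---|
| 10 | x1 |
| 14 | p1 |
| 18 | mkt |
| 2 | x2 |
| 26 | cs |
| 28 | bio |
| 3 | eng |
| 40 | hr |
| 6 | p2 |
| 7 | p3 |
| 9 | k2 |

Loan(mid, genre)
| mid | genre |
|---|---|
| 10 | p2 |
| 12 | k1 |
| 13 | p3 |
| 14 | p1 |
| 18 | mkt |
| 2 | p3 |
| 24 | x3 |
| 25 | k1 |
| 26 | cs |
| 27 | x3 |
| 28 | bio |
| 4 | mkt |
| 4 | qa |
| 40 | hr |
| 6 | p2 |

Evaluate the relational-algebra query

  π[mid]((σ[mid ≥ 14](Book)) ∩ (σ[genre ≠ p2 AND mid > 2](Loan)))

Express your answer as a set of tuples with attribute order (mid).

σ[mid ≥ 14]: keep tuples satisfying mid ≥ 14 → {(14, p1), (18, mkt), (26, cs), (28, bio), (40, hr)}
σ[genre ≠ p2 AND mid > 2]: keep tuples satisfying genre ≠ p2 AND mid > 2 → {(12, k1), (13, p3), (14, p1), (18, mkt), (24, x3), (25, k1), (26, cs), (27, x3), (28, bio), (4, mkt), (4, qa), (40, hr)}
Intersection: {(14, p1), (18, mkt), (26, cs), (28, bio), (40, hr)} with {(12, k1), (13, p3), (14, p1), (18, mkt), (24, x3), (25, k1), (26, cs), (27, x3), (28, bio), (4, mkt), (4, qa), (40, hr)} → {(14, p1), (18, mkt), (26, cs), (28, bio), (40, hr)}
Keep only column(s) mid: {14, 18, 26, 28, 40}

{14, 18, 26, 28, 40}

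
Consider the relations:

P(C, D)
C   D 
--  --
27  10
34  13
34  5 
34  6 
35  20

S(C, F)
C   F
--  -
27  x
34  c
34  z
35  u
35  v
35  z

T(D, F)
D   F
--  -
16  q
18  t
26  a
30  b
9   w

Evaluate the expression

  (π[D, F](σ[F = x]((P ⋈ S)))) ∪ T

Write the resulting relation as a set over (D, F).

{(10, x), (16, q), (18, t), (26, a), (30, b), (9, w)}

Natural join on C: {(27, 10, x), (34, 13, c), (34, 13, z), (34, 5, c), (34, 5, z), (34, 6, c), (34, 6, z), (35, 20, u), (35, 20, v), (35, 20, z)}
σ[F = x]: keep tuples satisfying F = x → {(27, 10, x)}
π_{D, F} gives {(10, x)}.
Taking the union: {(10, x), (16, q), (18, t), (26, a), (30, b), (9, w)}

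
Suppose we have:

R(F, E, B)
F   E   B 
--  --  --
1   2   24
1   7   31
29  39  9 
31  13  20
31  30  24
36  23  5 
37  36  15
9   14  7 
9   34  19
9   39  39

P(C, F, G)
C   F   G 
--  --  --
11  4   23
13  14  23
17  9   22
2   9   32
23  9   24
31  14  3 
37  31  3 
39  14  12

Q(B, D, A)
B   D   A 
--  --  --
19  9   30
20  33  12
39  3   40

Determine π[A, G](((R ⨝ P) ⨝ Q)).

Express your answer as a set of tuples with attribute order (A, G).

R ⋈ P (natural join on F): {(31, 13, 20, 37, 3), (31, 30, 24, 37, 3), (9, 14, 7, 17, 22), (9, 14, 7, 2, 32), (9, 14, 7, 23, 24), (9, 34, 19, 17, 22), (9, 34, 19, 2, 32), (9, 34, 19, 23, 24), (9, 39, 39, 17, 22), (9, 39, 39, 2, 32), (9, 39, 39, 23, 24)}
(R ⨝ P) ⋈ Q (natural join on B): {(31, 13, 20, 37, 3, 33, 12), (9, 34, 19, 17, 22, 9, 30), (9, 34, 19, 2, 32, 9, 30), (9, 34, 19, 23, 24, 9, 30), (9, 39, 39, 17, 22, 3, 40), (9, 39, 39, 2, 32, 3, 40), (9, 39, 39, 23, 24, 3, 40)}
π_{A, G} gives {(12, 3), (30, 22), (30, 24), (30, 32), (40, 22), (40, 24), (40, 32)}.

{(12, 3), (30, 22), (30, 24), (30, 32), (40, 22), (40, 24), (40, 32)}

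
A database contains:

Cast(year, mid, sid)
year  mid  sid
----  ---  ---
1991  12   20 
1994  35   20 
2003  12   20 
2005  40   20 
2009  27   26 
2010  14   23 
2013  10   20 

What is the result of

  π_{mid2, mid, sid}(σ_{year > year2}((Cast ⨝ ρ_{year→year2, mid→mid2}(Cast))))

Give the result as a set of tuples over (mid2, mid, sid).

{(12, 10, 20), (12, 12, 20), (12, 35, 20), (12, 40, 20), (35, 10, 20), (35, 12, 20), (35, 40, 20), (40, 10, 20)}

ρ[year→year2, mid→mid2]: schema becomes (year2, mid2, sid); tuples unchanged.
Natural join on sid: {(1991, 12, 20, 1991, 12), (1991, 12, 20, 1994, 35), (1991, 12, 20, 2003, 12), (1991, 12, 20, 2005, 40), (1991, 12, 20, 2013, 10), (1994, 35, 20, 1991, 12), (1994, 35, 20, 1994, 35), (1994, 35, 20, 2003, 12), (1994, 35, 20, 2005, 40), (1994, 35, 20, 2013, 10), (2003, 12, 20, 1991, 12), (2003, 12, 20, 1994, 35), (2003, 12, 20, 2003, 12), (2003, 12, 20, 2005, 40), (2003, 12, 20, 2013, 10), (2005, 40, 20, 1991, 12), (2005, 40, 20, 1994, 35), (2005, 40, 20, 2003, 12), (2005, 40, 20, 2005, 40), (2005, 40, 20, 2013, 10), (2009, 27, 26, 2009, 27), (2010, 14, 23, 2010, 14), (2013, 10, 20, 1991, 12), (2013, 10, 20, 1994, 35), (2013, 10, 20, 2003, 12), (2013, 10, 20, 2005, 40), (2013, 10, 20, 2013, 10)}
σ[year > year2]: keep tuples satisfying year > year2 → {(1994, 35, 20, 1991, 12), (2003, 12, 20, 1991, 12), (2003, 12, 20, 1994, 35), (2005, 40, 20, 1991, 12), (2005, 40, 20, 1994, 35), (2005, 40, 20, 2003, 12), (2013, 10, 20, 1991, 12), (2013, 10, 20, 1994, 35), (2013, 10, 20, 2003, 12), (2013, 10, 20, 2005, 40)}
Keep only column(s) mid2, mid, sid (2 duplicate(s) eliminated): {(12, 10, 20), (12, 12, 20), (12, 35, 20), (12, 40, 20), (35, 10, 20), (35, 12, 20), (35, 40, 20), (40, 10, 20)}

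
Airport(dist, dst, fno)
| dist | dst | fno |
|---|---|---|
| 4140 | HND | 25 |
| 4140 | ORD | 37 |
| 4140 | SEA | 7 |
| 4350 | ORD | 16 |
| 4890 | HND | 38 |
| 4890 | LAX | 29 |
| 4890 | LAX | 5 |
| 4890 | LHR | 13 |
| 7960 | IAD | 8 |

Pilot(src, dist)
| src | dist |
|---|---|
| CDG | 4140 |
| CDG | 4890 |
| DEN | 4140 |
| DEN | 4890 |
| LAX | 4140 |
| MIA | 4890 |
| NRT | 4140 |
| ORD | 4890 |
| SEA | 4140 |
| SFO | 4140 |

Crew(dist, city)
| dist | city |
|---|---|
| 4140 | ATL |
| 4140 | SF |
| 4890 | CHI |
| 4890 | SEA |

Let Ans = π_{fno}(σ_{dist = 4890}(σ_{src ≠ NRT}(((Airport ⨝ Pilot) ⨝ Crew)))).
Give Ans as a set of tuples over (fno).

{13, 29, 38, 5}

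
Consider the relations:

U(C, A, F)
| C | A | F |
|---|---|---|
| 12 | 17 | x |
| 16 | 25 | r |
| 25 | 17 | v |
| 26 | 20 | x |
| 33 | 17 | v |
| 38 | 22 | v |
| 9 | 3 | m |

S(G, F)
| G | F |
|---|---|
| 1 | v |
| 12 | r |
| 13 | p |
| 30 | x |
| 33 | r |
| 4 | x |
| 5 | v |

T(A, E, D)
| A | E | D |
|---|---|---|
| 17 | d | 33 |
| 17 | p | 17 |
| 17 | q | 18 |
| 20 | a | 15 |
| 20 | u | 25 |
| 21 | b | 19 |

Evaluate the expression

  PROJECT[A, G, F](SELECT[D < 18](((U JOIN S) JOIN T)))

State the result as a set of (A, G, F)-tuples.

{(17, 1, v), (17, 30, x), (17, 4, x), (17, 5, v), (20, 30, x), (20, 4, x)}

U ⋈ S (natural join on F): {(12, 17, x, 30), (12, 17, x, 4), (16, 25, r, 12), (16, 25, r, 33), (25, 17, v, 1), (25, 17, v, 5), (26, 20, x, 30), (26, 20, x, 4), (33, 17, v, 1), (33, 17, v, 5), (38, 22, v, 1), (38, 22, v, 5)}
(U JOIN S) ⋈ T (natural join on A): {(12, 17, x, 30, d, 33), (12, 17, x, 30, p, 17), (12, 17, x, 30, q, 18), (12, 17, x, 4, d, 33), (12, 17, x, 4, p, 17), (12, 17, x, 4, q, 18), (25, 17, v, 1, d, 33), (25, 17, v, 1, p, 17), (25, 17, v, 1, q, 18), (25, 17, v, 5, d, 33), (25, 17, v, 5, p, 17), (25, 17, v, 5, q, 18), (26, 20, x, 30, a, 15), (26, 20, x, 30, u, 25), (26, 20, x, 4, a, 15), (26, 20, x, 4, u, 25), (33, 17, v, 1, d, 33), (33, 17, v, 1, p, 17), (33, 17, v, 1, q, 18), (33, 17, v, 5, d, 33), (33, 17, v, 5, p, 17), (33, 17, v, 5, q, 18)}
Apply σ_{D < 18}; surviving tuples: {(12, 17, x, 30, p, 17), (12, 17, x, 4, p, 17), (25, 17, v, 1, p, 17), (25, 17, v, 5, p, 17), (26, 20, x, 30, a, 15), (26, 20, x, 4, a, 15), (33, 17, v, 1, p, 17), (33, 17, v, 5, p, 17)}
π_{A, G, F} gives {(17, 1, v), (17, 30, x), (17, 4, x), (17, 5, v), (20, 30, x), (20, 4, x)} (2 duplicate(s) eliminated).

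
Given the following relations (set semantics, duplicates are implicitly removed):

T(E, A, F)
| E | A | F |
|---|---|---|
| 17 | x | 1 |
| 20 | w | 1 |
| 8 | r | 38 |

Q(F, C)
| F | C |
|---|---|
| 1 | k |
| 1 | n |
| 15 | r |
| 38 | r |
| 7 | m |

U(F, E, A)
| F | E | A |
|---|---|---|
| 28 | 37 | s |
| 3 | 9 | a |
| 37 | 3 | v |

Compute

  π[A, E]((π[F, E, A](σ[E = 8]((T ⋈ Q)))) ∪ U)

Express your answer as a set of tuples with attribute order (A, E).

{(a, 9), (r, 8), (s, 37), (v, 3)}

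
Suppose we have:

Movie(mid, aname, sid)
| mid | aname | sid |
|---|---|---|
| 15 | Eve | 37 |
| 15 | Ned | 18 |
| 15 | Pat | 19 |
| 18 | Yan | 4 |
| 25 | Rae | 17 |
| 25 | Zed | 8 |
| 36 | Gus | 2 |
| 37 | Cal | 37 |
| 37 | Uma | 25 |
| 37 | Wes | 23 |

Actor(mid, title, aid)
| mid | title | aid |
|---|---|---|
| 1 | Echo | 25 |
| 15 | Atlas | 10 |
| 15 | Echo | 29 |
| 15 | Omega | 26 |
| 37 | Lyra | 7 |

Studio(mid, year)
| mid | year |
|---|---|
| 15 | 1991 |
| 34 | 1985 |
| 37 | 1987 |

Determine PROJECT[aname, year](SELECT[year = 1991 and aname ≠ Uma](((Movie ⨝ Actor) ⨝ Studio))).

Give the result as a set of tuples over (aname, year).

Joining Movie and Actor on mid yields {(15, Eve, 37, Atlas, 10), (15, Eve, 37, Echo, 29), (15, Eve, 37, Omega, 26), (15, Ned, 18, Atlas, 10), (15, Ned, 18, Echo, 29), (15, Ned, 18, Omega, 26), (15, Pat, 19, Atlas, 10), (15, Pat, 19, Echo, 29), (15, Pat, 19, Omega, 26), (37, Cal, 37, Lyra, 7), (37, Uma, 25, Lyra, 7), (37, Wes, 23, Lyra, 7)}.
Joining (Movie ⨝ Actor) and Studio on mid yields {(15, Eve, 37, Atlas, 10, 1991), (15, Eve, 37, Echo, 29, 1991), (15, Eve, 37, Omega, 26, 1991), (15, Ned, 18, Atlas, 10, 1991), (15, Ned, 18, Echo, 29, 1991), (15, Ned, 18, Omega, 26, 1991), (15, Pat, 19, Atlas, 10, 1991), (15, Pat, 19, Echo, 29, 1991), (15, Pat, 19, Omega, 26, 1991), (37, Cal, 37, Lyra, 7, 1987), (37, Uma, 25, Lyra, 7, 1987), (37, Wes, 23, Lyra, 7, 1987)}.
Filtering on year = 1991 and aname ≠ Uma leaves {(15, Eve, 37, Atlas, 10, 1991), (15, Eve, 37, Echo, 29, 1991), (15, Eve, 37, Omega, 26, 1991), (15, Ned, 18, Atlas, 10, 1991), (15, Ned, 18, Echo, 29, 1991), (15, Ned, 18, Omega, 26, 1991), (15, Pat, 19, Atlas, 10, 1991), (15, Pat, 19, Echo, 29, 1991), (15, Pat, 19, Omega, 26, 1991)}.
π_{aname, year} gives {(Eve, 1991), (Ned, 1991), (Pat, 1991)} (6 duplicate(s) eliminated).

{(Eve, 1991), (Ned, 1991), (Pat, 1991)}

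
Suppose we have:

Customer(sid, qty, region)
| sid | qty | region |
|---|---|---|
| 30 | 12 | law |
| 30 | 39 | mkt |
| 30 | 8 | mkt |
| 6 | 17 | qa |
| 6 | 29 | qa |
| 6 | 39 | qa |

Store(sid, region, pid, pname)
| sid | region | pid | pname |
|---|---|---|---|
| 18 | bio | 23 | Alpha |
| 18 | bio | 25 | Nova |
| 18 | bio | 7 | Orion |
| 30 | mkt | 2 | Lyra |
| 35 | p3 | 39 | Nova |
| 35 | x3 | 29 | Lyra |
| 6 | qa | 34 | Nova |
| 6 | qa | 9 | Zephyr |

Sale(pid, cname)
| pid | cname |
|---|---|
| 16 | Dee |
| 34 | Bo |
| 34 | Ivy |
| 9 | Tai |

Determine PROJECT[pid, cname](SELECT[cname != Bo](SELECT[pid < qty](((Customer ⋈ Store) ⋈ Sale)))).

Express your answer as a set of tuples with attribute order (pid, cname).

Joining Customer and Store on sid, region yields {(30, 39, mkt, 2, Lyra), (30, 8, mkt, 2, Lyra), (6, 17, qa, 34, Nova), (6, 17, qa, 9, Zephyr), (6, 29, qa, 34, Nova), (6, 29, qa, 9, Zephyr), (6, 39, qa, 34, Nova), (6, 39, qa, 9, Zephyr)}.
Joining (Customer ⋈ Store) and Sale on pid yields {(6, 17, qa, 34, Nova, Bo), (6, 17, qa, 34, Nova, Ivy), (6, 17, qa, 9, Zephyr, Tai), (6, 29, qa, 34, Nova, Bo), (6, 29, qa, 34, Nova, Ivy), (6, 29, qa, 9, Zephyr, Tai), (6, 39, qa, 34, Nova, Bo), (6, 39, qa, 34, Nova, Ivy), (6, 39, qa, 9, Zephyr, Tai)}.
Filtering on pid < qty leaves {(6, 17, qa, 9, Zephyr, Tai), (6, 29, qa, 9, Zephyr, Tai), (6, 39, qa, 34, Nova, Bo), (6, 39, qa, 34, Nova, Ivy), (6, 39, qa, 9, Zephyr, Tai)}.
Filtering on cname != Bo leaves {(6, 17, qa, 9, Zephyr, Tai), (6, 29, qa, 9, Zephyr, Tai), (6, 39, qa, 34, Nova, Ivy), (6, 39, qa, 9, Zephyr, Tai)}.
Projecting to pid, cname (2 duplicate(s) eliminated): {(34, Ivy), (9, Tai)}

{(34, Ivy), (9, Tai)}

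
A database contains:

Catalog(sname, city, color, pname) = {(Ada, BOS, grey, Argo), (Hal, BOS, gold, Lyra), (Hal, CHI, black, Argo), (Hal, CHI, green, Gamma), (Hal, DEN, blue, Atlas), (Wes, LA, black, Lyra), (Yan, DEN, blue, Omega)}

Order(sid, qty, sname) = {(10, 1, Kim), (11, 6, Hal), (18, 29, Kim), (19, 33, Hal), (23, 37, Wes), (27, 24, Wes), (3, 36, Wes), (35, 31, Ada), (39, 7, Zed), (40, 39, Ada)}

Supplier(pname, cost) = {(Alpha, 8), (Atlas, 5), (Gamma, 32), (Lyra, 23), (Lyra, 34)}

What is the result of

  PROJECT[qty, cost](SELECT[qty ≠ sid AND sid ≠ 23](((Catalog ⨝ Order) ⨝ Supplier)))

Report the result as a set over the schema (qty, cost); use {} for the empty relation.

Catalog ⋈ Order (natural join on sname): {(Ada, BOS, grey, Argo, 35, 31), (Ada, BOS, grey, Argo, 40, 39), (Hal, BOS, gold, Lyra, 11, 6), (Hal, BOS, gold, Lyra, 19, 33), (Hal, CHI, black, Argo, 11, 6), (Hal, CHI, black, Argo, 19, 33), (Hal, CHI, green, Gamma, 11, 6), (Hal, CHI, green, Gamma, 19, 33), (Hal, DEN, blue, Atlas, 11, 6), (Hal, DEN, blue, Atlas, 19, 33), (Wes, LA, black, Lyra, 23, 37), (Wes, LA, black, Lyra, 27, 24), (Wes, LA, black, Lyra, 3, 36)}
(Catalog ⨝ Order) ⋈ Supplier (natural join on pname): {(Hal, BOS, gold, Lyra, 11, 6, 23), (Hal, BOS, gold, Lyra, 11, 6, 34), (Hal, BOS, gold, Lyra, 19, 33, 23), (Hal, BOS, gold, Lyra, 19, 33, 34), (Hal, CHI, green, Gamma, 11, 6, 32), (Hal, CHI, green, Gamma, 19, 33, 32), (Hal, DEN, blue, Atlas, 11, 6, 5), (Hal, DEN, blue, Atlas, 19, 33, 5), (Wes, LA, black, Lyra, 23, 37, 23), (Wes, LA, black, Lyra, 23, 37, 34), (Wes, LA, black, Lyra, 27, 24, 23), (Wes, LA, black, Lyra, 27, 24, 34), (Wes, LA, black, Lyra, 3, 36, 23), (Wes, LA, black, Lyra, 3, 36, 34)}
σ[qty ≠ sid AND sid ≠ 23]: keep tuples satisfying qty ≠ sid AND sid ≠ 23 → {(Hal, BOS, gold, Lyra, 11, 6, 23), (Hal, BOS, gold, Lyra, 11, 6, 34), (Hal, BOS, gold, Lyra, 19, 33, 23), (Hal, BOS, gold, Lyra, 19, 33, 34), (Hal, CHI, green, Gamma, 11, 6, 32), (Hal, CHI, green, Gamma, 19, 33, 32), (Hal, DEN, blue, Atlas, 11, 6, 5), (Hal, DEN, blue, Atlas, 19, 33, 5), (Wes, LA, black, Lyra, 27, 24, 23), (Wes, LA, black, Lyra, 27, 24, 34), (Wes, LA, black, Lyra, 3, 36, 23), (Wes, LA, black, Lyra, 3, 36, 34)}
Keep only column(s) qty, cost: {(24, 23), (24, 34), (33, 23), (33, 32), (33, 34), (33, 5), (36, 23), (36, 34), (6, 23), (6, 32), (6, 34), (6, 5)}

{(24, 23), (24, 34), (33, 23), (33, 32), (33, 34), (33, 5), (36, 23), (36, 34), (6, 23), (6, 32), (6, 34), (6, 5)}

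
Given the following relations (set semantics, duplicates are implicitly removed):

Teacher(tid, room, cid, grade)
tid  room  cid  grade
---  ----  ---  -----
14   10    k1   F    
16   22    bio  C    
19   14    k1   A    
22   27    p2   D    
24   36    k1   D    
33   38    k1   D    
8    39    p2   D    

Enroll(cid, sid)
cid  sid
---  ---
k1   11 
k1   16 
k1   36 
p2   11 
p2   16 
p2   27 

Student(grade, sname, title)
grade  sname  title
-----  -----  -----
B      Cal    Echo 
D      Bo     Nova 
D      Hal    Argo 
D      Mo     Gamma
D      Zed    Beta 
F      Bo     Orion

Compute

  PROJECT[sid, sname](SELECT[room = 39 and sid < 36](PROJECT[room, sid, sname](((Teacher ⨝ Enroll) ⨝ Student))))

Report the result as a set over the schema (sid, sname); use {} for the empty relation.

{(11, Bo), (11, Hal), (11, Mo), (11, Zed), (16, Bo), (16, Hal), (16, Mo), (16, Zed), (27, Bo), (27, Hal), (27, Mo), (27, Zed)}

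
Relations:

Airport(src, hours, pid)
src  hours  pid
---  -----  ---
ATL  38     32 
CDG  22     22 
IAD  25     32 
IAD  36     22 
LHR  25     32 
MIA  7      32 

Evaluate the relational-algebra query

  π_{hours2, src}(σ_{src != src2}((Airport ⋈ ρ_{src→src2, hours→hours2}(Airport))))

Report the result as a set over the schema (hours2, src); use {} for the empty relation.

{(22, IAD), (25, ATL), (25, IAD), (25, LHR), (25, MIA), (36, CDG), (38, IAD), (38, LHR), (38, MIA), (7, ATL), (7, IAD), (7, LHR)}

ρ[src→src2, hours→hours2]: schema becomes (src2, hours2, pid); tuples unchanged.
Airport ⋈ ρ_{src→src2, hours→hours2}(Airport) (natural join on pid): {(ATL, 38, 32, ATL, 38), (ATL, 38, 32, IAD, 25), (ATL, 38, 32, LHR, 25), (ATL, 38, 32, MIA, 7), (CDG, 22, 22, CDG, 22), (CDG, 22, 22, IAD, 36), (IAD, 25, 32, ATL, 38), (IAD, 25, 32, IAD, 25), (IAD, 25, 32, LHR, 25), (IAD, 25, 32, MIA, 7), (IAD, 36, 22, CDG, 22), (IAD, 36, 22, IAD, 36), (LHR, 25, 32, ATL, 38), (LHR, 25, 32, IAD, 25), (LHR, 25, 32, LHR, 25), (LHR, 25, 32, MIA, 7), (MIA, 7, 32, ATL, 38), (MIA, 7, 32, IAD, 25), (MIA, 7, 32, LHR, 25), (MIA, 7, 32, MIA, 7)}
Apply σ_{src != src2}; surviving tuples: {(ATL, 38, 32, IAD, 25), (ATL, 38, 32, LHR, 25), (ATL, 38, 32, MIA, 7), (CDG, 22, 22, IAD, 36), (IAD, 25, 32, ATL, 38), (IAD, 25, 32, LHR, 25), (IAD, 25, 32, MIA, 7), (IAD, 36, 22, CDG, 22), (LHR, 25, 32, ATL, 38), (LHR, 25, 32, IAD, 25), (LHR, 25, 32, MIA, 7), (MIA, 7, 32, ATL, 38), (MIA, 7, 32, IAD, 25), (MIA, 7, 32, LHR, 25)}
Projecting to hours2, src (2 duplicate(s) eliminated): {(22, IAD), (25, ATL), (25, IAD), (25, LHR), (25, MIA), (36, CDG), (38, IAD), (38, LHR), (38, MIA), (7, ATL), (7, IAD), (7, LHR)}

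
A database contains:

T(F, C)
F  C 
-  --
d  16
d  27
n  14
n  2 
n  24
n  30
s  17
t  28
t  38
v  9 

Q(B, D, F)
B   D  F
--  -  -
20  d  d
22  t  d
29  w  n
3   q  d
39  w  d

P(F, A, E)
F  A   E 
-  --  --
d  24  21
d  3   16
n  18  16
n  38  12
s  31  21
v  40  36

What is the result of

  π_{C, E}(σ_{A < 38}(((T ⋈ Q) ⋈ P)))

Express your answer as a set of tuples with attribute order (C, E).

Joining T and Q on F yields {(d, 16, 20, d), (d, 16, 22, t), (d, 16, 3, q), (d, 16, 39, w), (d, 27, 20, d), (d, 27, 22, t), (d, 27, 3, q), (d, 27, 39, w), (n, 14, 29, w), (n, 2, 29, w), (n, 24, 29, w), (n, 30, 29, w)}.
Joining (T ⋈ Q) and P on F yields {(d, 16, 20, d, 24, 21), (d, 16, 20, d, 3, 16), (d, 16, 22, t, 24, 21), (d, 16, 22, t, 3, 16), (d, 16, 3, q, 24, 21), (d, 16, 3, q, 3, 16), (d, 16, 39, w, 24, 21), (d, 16, 39, w, 3, 16), (d, 27, 20, d, 24, 21), (d, 27, 20, d, 3, 16), (d, 27, 22, t, 24, 21), (d, 27, 22, t, 3, 16), (d, 27, 3, q, 24, 21), (d, 27, 3, q, 3, 16), (d, 27, 39, w, 24, 21), (d, 27, 39, w, 3, 16), (n, 14, 29, w, 18, 16), (n, 14, 29, w, 38, 12), (n, 2, 29, w, 18, 16), (n, 2, 29, w, 38, 12), (n, 24, 29, w, 18, 16), (n, 24, 29, w, 38, 12), (n, 30, 29, w, 18, 16), (n, 30, 29, w, 38, 12)}.
σ[A < 38]: keep tuples satisfying A < 38 → {(d, 16, 20, d, 24, 21), (d, 16, 20, d, 3, 16), (d, 16, 22, t, 24, 21), (d, 16, 22, t, 3, 16), (d, 16, 3, q, 24, 21), (d, 16, 3, q, 3, 16), (d, 16, 39, w, 24, 21), (d, 16, 39, w, 3, 16), (d, 27, 20, d, 24, 21), (d, 27, 20, d, 3, 16), (d, 27, 22, t, 24, 21), (d, 27, 22, t, 3, 16), (d, 27, 3, q, 24, 21), (d, 27, 3, q, 3, 16), (d, 27, 39, w, 24, 21), (d, 27, 39, w, 3, 16), (n, 14, 29, w, 18, 16), (n, 2, 29, w, 18, 16), (n, 24, 29, w, 18, 16), (n, 30, 29, w, 18, 16)}
π[C, E]: project onto (C, E) (12 duplicate(s) eliminated) → {(14, 16), (16, 16), (16, 21), (2, 16), (24, 16), (27, 16), (27, 21), (30, 16)}

{(14, 16), (16, 16), (16, 21), (2, 16), (24, 16), (27, 16), (27, 21), (30, 16)}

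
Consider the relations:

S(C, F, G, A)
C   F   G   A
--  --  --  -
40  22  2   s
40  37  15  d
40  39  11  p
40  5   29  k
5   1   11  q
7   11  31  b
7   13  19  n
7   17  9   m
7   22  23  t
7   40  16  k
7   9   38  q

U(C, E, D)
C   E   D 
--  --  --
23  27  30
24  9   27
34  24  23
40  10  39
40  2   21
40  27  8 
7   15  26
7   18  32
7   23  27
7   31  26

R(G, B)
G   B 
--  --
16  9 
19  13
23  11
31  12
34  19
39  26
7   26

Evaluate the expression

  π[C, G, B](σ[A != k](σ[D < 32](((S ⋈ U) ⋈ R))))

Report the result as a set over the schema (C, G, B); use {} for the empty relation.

{(7, 19, 13), (7, 23, 11), (7, 31, 12)}

Natural join on C: {(40, 22, 2, s, 10, 39), (40, 22, 2, s, 2, 21), (40, 22, 2, s, 27, 8), (40, 37, 15, d, 10, 39), (40, 37, 15, d, 2, 21), (40, 37, 15, d, 27, 8), (40, 39, 11, p, 10, 39), (40, 39, 11, p, 2, 21), (40, 39, 11, p, 27, 8), (40, 5, 29, k, 10, 39), (40, 5, 29, k, 2, 21), (40, 5, 29, k, 27, 8), (7, 11, 31, b, 15, 26), (7, 11, 31, b, 18, 32), (7, 11, 31, b, 23, 27), (7, 11, 31, b, 31, 26), (7, 13, 19, n, 15, 26), (7, 13, 19, n, 18, 32), (7, 13, 19, n, 23, 27), (7, 13, 19, n, 31, 26), (7, 17, 9, m, 15, 26), (7, 17, 9, m, 18, 32), (7, 17, 9, m, 23, 27), (7, 17, 9, m, 31, 26), (7, 22, 23, t, 15, 26), (7, 22, 23, t, 18, 32), (7, 22, 23, t, 23, 27), (7, 22, 23, t, 31, 26), (7, 40, 16, k, 15, 26), (7, 40, 16, k, 18, 32), (7, 40, 16, k, 23, 27), (7, 40, 16, k, 31, 26), (7, 9, 38, q, 15, 26), (7, 9, 38, q, 18, 32), (7, 9, 38, q, 23, 27), (7, 9, 38, q, 31, 26)}
Natural join on G: {(7, 11, 31, b, 15, 26, 12), (7, 11, 31, b, 18, 32, 12), (7, 11, 31, b, 23, 27, 12), (7, 11, 31, b, 31, 26, 12), (7, 13, 19, n, 15, 26, 13), (7, 13, 19, n, 18, 32, 13), (7, 13, 19, n, 23, 27, 13), (7, 13, 19, n, 31, 26, 13), (7, 22, 23, t, 15, 26, 11), (7, 22, 23, t, 18, 32, 11), (7, 22, 23, t, 23, 27, 11), (7, 22, 23, t, 31, 26, 11), (7, 40, 16, k, 15, 26, 9), (7, 40, 16, k, 18, 32, 9), (7, 40, 16, k, 23, 27, 9), (7, 40, 16, k, 31, 26, 9)}
Filtering on D < 32 leaves {(7, 11, 31, b, 15, 26, 12), (7, 11, 31, b, 23, 27, 12), (7, 11, 31, b, 31, 26, 12), (7, 13, 19, n, 15, 26, 13), (7, 13, 19, n, 23, 27, 13), (7, 13, 19, n, 31, 26, 13), (7, 22, 23, t, 15, 26, 11), (7, 22, 23, t, 23, 27, 11), (7, 22, 23, t, 31, 26, 11), (7, 40, 16, k, 15, 26, 9), (7, 40, 16, k, 23, 27, 9), (7, 40, 16, k, 31, 26, 9)}.
Filtering on A != k leaves {(7, 11, 31, b, 15, 26, 12), (7, 11, 31, b, 23, 27, 12), (7, 11, 31, b, 31, 26, 12), (7, 13, 19, n, 15, 26, 13), (7, 13, 19, n, 23, 27, 13), (7, 13, 19, n, 31, 26, 13), (7, 22, 23, t, 15, 26, 11), (7, 22, 23, t, 23, 27, 11), (7, 22, 23, t, 31, 26, 11)}.
Projecting to C, G, B (6 duplicate(s) eliminated): {(7, 19, 13), (7, 23, 11), (7, 31, 12)}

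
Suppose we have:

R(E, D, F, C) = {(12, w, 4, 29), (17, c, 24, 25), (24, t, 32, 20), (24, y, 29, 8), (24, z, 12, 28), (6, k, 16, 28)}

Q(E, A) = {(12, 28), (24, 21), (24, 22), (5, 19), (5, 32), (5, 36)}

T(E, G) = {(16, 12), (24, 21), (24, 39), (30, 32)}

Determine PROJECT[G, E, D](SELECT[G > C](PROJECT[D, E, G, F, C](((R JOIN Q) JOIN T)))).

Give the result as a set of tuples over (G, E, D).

Natural join on E: {(12, w, 4, 29, 28), (24, t, 32, 20, 21), (24, t, 32, 20, 22), (24, y, 29, 8, 21), (24, y, 29, 8, 22), (24, z, 12, 28, 21), (24, z, 12, 28, 22)}
Natural join on E: {(24, t, 32, 20, 21, 21), (24, t, 32, 20, 21, 39), (24, t, 32, 20, 22, 21), (24, t, 32, 20, 22, 39), (24, y, 29, 8, 21, 21), (24, y, 29, 8, 21, 39), (24, y, 29, 8, 22, 21), (24, y, 29, 8, 22, 39), (24, z, 12, 28, 21, 21), (24, z, 12, 28, 21, 39), (24, z, 12, 28, 22, 21), (24, z, 12, 28, 22, 39)}
π_{D, E, G, F, C} gives {(t, 24, 21, 32, 20), (t, 24, 39, 32, 20), (y, 24, 21, 29, 8), (y, 24, 39, 29, 8), (z, 24, 21, 12, 28), (z, 24, 39, 12, 28)} (6 duplicate(s) eliminated).
Filtering on G > C leaves {(t, 24, 21, 32, 20), (t, 24, 39, 32, 20), (y, 24, 21, 29, 8), (y, 24, 39, 29, 8), (z, 24, 39, 12, 28)}.
π_{G, E, D} gives {(21, 24, t), (21, 24, y), (39, 24, t), (39, 24, y), (39, 24, z)}.

{(21, 24, t), (21, 24, y), (39, 24, t), (39, 24, y), (39, 24, z)}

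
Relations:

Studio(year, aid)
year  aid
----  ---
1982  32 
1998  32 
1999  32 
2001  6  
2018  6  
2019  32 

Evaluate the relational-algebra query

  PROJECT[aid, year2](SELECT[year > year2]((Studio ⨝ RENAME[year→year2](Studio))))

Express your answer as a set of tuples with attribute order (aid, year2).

ρ[year→year2]: schema becomes (year2, aid); tuples unchanged.
Joining Studio and RENAME[year→year2](Studio) on aid yields {(1982, 32, 1982), (1982, 32, 1998), (1982, 32, 1999), (1982, 32, 2019), (1998, 32, 1982), (1998, 32, 1998), (1998, 32, 1999), (1998, 32, 2019), (1999, 32, 1982), (1999, 32, 1998), (1999, 32, 1999), (1999, 32, 2019), (2001, 6, 2001), (2001, 6, 2018), (2018, 6, 2001), (2018, 6, 2018), (2019, 32, 1982), (2019, 32, 1998), (2019, 32, 1999), (2019, 32, 2019)}.
σ[year > year2]: keep tuples satisfying year > year2 → {(1998, 32, 1982), (1999, 32, 1982), (1999, 32, 1998), (2018, 6, 2001), (2019, 32, 1982), (2019, 32, 1998), (2019, 32, 1999)}
π_{aid, year2} gives {(32, 1982), (32, 1998), (32, 1999), (6, 2001)} (3 duplicate(s) eliminated).

{(32, 1982), (32, 1998), (32, 1999), (6, 2001)}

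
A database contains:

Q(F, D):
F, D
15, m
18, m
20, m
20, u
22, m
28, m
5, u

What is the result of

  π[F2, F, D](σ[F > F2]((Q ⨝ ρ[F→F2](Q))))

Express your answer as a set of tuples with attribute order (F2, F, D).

{(15, 18, m), (15, 20, m), (15, 22, m), (15, 28, m), (18, 20, m), (18, 22, m), (18, 28, m), (20, 22, m), (20, 28, m), (22, 28, m), (5, 20, u)}

ρ[F→F2]: schema becomes (F2, D); tuples unchanged.
Joining Q and ρ[F→F2](Q) on D yields {(15, m, 15), (15, m, 18), (15, m, 20), (15, m, 22), (15, m, 28), (18, m, 15), (18, m, 18), (18, m, 20), (18, m, 22), (18, m, 28), (20, m, 15), (20, m, 18), (20, m, 20), (20, m, 22), (20, m, 28), (20, u, 20), (20, u, 5), (22, m, 15), (22, m, 18), (22, m, 20), (22, m, 22), (22, m, 28), (28, m, 15), (28, m, 18), (28, m, 20), (28, m, 22), (28, m, 28), (5, u, 20), (5, u, 5)}.
Filtering on F > F2 leaves {(18, m, 15), (20, m, 15), (20, m, 18), (20, u, 5), (22, m, 15), (22, m, 18), (22, m, 20), (28, m, 15), (28, m, 18), (28, m, 20), (28, m, 22)}.
Projecting to F2, F, D: {(15, 18, m), (15, 20, m), (15, 22, m), (15, 28, m), (18, 20, m), (18, 22, m), (18, 28, m), (20, 22, m), (20, 28, m), (22, 28, m), (5, 20, u)}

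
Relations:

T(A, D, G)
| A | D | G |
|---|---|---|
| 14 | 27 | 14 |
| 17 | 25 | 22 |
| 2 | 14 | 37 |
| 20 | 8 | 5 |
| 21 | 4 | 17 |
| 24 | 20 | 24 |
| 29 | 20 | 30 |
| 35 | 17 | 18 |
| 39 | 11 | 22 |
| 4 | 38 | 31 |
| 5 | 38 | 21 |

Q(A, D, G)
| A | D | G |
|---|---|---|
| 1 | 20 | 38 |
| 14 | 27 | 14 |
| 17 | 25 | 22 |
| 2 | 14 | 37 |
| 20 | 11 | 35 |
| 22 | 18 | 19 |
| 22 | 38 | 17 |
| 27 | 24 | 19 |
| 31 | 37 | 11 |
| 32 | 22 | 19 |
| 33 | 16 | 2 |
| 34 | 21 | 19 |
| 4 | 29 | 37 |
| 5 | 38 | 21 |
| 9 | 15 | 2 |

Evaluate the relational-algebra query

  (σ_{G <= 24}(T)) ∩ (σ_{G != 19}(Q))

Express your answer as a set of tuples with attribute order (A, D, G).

Filtering on G <= 24 leaves {(14, 27, 14), (17, 25, 22), (20, 8, 5), (21, 4, 17), (24, 20, 24), (35, 17, 18), (39, 11, 22), (5, 38, 21)}.
Filtering on G != 19 leaves {(1, 20, 38), (14, 27, 14), (17, 25, 22), (2, 14, 37), (20, 11, 35), (22, 38, 17), (31, 37, 11), (33, 16, 2), (4, 29, 37), (5, 38, 21), (9, 15, 2)}.
Set intersection of the two operands is {(14, 27, 14), (17, 25, 22), (5, 38, 21)}.

{(14, 27, 14), (17, 25, 22), (5, 38, 21)}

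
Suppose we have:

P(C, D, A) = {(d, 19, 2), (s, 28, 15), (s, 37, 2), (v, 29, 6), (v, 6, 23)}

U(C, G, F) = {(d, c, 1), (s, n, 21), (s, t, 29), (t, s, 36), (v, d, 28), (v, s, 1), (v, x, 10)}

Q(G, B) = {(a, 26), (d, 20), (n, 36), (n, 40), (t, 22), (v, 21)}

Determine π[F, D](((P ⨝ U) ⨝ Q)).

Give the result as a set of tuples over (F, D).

Natural join on C: {(d, 19, 2, c, 1), (s, 28, 15, n, 21), (s, 28, 15, t, 29), (s, 37, 2, n, 21), (s, 37, 2, t, 29), (v, 29, 6, d, 28), (v, 29, 6, s, 1), (v, 29, 6, x, 10), (v, 6, 23, d, 28), (v, 6, 23, s, 1), (v, 6, 23, x, 10)}
Natural join on G: {(s, 28, 15, n, 21, 36), (s, 28, 15, n, 21, 40), (s, 28, 15, t, 29, 22), (s, 37, 2, n, 21, 36), (s, 37, 2, n, 21, 40), (s, 37, 2, t, 29, 22), (v, 29, 6, d, 28, 20), (v, 6, 23, d, 28, 20)}
π[F, D]: project onto (F, D) (2 duplicate(s) eliminated) → {(21, 28), (21, 37), (28, 29), (28, 6), (29, 28), (29, 37)}

{(21, 28), (21, 37), (28, 29), (28, 6), (29, 28), (29, 37)}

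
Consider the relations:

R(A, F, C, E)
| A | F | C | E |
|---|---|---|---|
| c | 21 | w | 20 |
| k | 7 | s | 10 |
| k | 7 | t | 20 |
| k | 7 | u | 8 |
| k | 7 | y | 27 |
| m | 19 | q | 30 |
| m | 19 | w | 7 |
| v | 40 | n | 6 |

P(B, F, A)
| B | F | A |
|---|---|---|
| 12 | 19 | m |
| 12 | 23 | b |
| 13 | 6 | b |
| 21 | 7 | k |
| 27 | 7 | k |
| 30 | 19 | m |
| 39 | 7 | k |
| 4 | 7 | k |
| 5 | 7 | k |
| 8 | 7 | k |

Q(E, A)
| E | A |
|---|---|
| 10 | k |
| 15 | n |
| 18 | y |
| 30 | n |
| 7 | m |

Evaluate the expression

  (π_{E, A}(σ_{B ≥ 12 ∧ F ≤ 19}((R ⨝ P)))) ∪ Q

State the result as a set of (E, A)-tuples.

R ⋈ P (natural join on A, F): {(k, 7, s, 10, 21), (k, 7, s, 10, 27), (k, 7, s, 10, 39), (k, 7, s, 10, 4), (k, 7, s, 10, 5), (k, 7, s, 10, 8), (k, 7, t, 20, 21), (k, 7, t, 20, 27), (k, 7, t, 20, 39), (k, 7, t, 20, 4), (k, 7, t, 20, 5), (k, 7, t, 20, 8), (k, 7, u, 8, 21), (k, 7, u, 8, 27), (k, 7, u, 8, 39), (k, 7, u, 8, 4), (k, 7, u, 8, 5), (k, 7, u, 8, 8), (k, 7, y, 27, 21), (k, 7, y, 27, 27), (k, 7, y, 27, 39), (k, 7, y, 27, 4), (k, 7, y, 27, 5), (k, 7, y, 27, 8), (m, 19, q, 30, 12), (m, 19, q, 30, 30), (m, 19, w, 7, 12), (m, 19, w, 7, 30)}
σ[B ≥ 12 ∧ F ≤ 19]: keep tuples satisfying B ≥ 12 ∧ F ≤ 19 → {(k, 7, s, 10, 21), (k, 7, s, 10, 27), (k, 7, s, 10, 39), (k, 7, t, 20, 21), (k, 7, t, 20, 27), (k, 7, t, 20, 39), (k, 7, u, 8, 21), (k, 7, u, 8, 27), (k, 7, u, 8, 39), (k, 7, y, 27, 21), (k, 7, y, 27, 27), (k, 7, y, 27, 39), (m, 19, q, 30, 12), (m, 19, q, 30, 30), (m, 19, w, 7, 12), (m, 19, w, 7, 30)}
π_{E, A} gives {(10, k), (20, k), (27, k), (30, m), (7, m), (8, k)} (10 duplicate(s) eliminated).
Taking the union: {(10, k), (15, n), (18, y), (20, k), (27, k), (30, m), (30, n), (7, m), (8, k)}

{(10, k), (15, n), (18, y), (20, k), (27, k), (30, m), (30, n), (7, m), (8, k)}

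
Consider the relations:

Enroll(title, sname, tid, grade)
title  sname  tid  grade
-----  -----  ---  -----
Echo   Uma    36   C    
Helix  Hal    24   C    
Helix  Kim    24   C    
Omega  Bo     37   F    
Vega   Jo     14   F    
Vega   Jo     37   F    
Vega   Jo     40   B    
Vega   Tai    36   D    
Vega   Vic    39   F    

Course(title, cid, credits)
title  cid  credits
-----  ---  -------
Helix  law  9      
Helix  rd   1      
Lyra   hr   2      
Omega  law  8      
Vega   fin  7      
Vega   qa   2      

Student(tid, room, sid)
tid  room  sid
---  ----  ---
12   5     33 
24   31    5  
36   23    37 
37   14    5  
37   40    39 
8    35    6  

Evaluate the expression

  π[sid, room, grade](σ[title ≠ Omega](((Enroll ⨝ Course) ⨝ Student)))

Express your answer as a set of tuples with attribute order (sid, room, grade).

{(37, 23, D), (39, 40, F), (5, 14, F), (5, 31, C)}

Enroll ⋈ Course (natural join on title): {(Helix, Hal, 24, C, law, 9), (Helix, Hal, 24, C, rd, 1), (Helix, Kim, 24, C, law, 9), (Helix, Kim, 24, C, rd, 1), (Omega, Bo, 37, F, law, 8), (Vega, Jo, 14, F, fin, 7), (Vega, Jo, 14, F, qa, 2), (Vega, Jo, 37, F, fin, 7), (Vega, Jo, 37, F, qa, 2), (Vega, Jo, 40, B, fin, 7), (Vega, Jo, 40, B, qa, 2), (Vega, Tai, 36, D, fin, 7), (Vega, Tai, 36, D, qa, 2), (Vega, Vic, 39, F, fin, 7), (Vega, Vic, 39, F, qa, 2)}
(Enroll ⨝ Course) ⋈ Student (natural join on tid): {(Helix, Hal, 24, C, law, 9, 31, 5), (Helix, Hal, 24, C, rd, 1, 31, 5), (Helix, Kim, 24, C, law, 9, 31, 5), (Helix, Kim, 24, C, rd, 1, 31, 5), (Omega, Bo, 37, F, law, 8, 14, 5), (Omega, Bo, 37, F, law, 8, 40, 39), (Vega, Jo, 37, F, fin, 7, 14, 5), (Vega, Jo, 37, F, fin, 7, 40, 39), (Vega, Jo, 37, F, qa, 2, 14, 5), (Vega, Jo, 37, F, qa, 2, 40, 39), (Vega, Tai, 36, D, fin, 7, 23, 37), (Vega, Tai, 36, D, qa, 2, 23, 37)}
Selection title ≠ Omega: {(Helix, Hal, 24, C, law, 9, 31, 5), (Helix, Hal, 24, C, rd, 1, 31, 5), (Helix, Kim, 24, C, law, 9, 31, 5), (Helix, Kim, 24, C, rd, 1, 31, 5), (Vega, Jo, 37, F, fin, 7, 14, 5), (Vega, Jo, 37, F, fin, 7, 40, 39), (Vega, Jo, 37, F, qa, 2, 14, 5), (Vega, Jo, 37, F, qa, 2, 40, 39), (Vega, Tai, 36, D, fin, 7, 23, 37), (Vega, Tai, 36, D, qa, 2, 23, 37)}
Projecting to sid, room, grade (6 duplicate(s) eliminated): {(37, 23, D), (39, 40, F), (5, 14, F), (5, 31, C)}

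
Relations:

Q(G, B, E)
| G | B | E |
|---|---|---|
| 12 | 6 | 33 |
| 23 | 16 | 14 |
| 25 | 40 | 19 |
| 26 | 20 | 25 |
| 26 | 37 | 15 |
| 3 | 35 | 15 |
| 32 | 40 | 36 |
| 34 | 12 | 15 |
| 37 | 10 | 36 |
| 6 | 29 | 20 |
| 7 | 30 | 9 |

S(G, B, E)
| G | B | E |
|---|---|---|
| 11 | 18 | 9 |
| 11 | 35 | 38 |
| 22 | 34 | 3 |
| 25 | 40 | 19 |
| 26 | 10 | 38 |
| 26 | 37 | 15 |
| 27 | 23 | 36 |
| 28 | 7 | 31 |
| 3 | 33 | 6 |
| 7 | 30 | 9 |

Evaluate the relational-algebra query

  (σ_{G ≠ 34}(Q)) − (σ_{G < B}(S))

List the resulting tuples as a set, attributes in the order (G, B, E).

{(12, 6, 33), (23, 16, 14), (26, 20, 25), (3, 35, 15), (32, 40, 36), (37, 10, 36), (6, 29, 20)}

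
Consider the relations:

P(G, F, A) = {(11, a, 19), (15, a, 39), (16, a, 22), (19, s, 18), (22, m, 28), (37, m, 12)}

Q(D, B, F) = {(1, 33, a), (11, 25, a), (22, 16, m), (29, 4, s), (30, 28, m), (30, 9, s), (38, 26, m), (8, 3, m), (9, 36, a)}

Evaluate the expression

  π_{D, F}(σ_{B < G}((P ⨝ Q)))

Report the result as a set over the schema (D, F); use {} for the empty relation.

Natural join on F: {(11, a, 19, 1, 33), (11, a, 19, 11, 25), (11, a, 19, 9, 36), (15, a, 39, 1, 33), (15, a, 39, 11, 25), (15, a, 39, 9, 36), (16, a, 22, 1, 33), (16, a, 22, 11, 25), (16, a, 22, 9, 36), (19, s, 18, 29, 4), (19, s, 18, 30, 9), (22, m, 28, 22, 16), (22, m, 28, 30, 28), (22, m, 28, 38, 26), (22, m, 28, 8, 3), (37, m, 12, 22, 16), (37, m, 12, 30, 28), (37, m, 12, 38, 26), (37, m, 12, 8, 3)}
Apply σ_{B < G}; surviving tuples: {(19, s, 18, 29, 4), (19, s, 18, 30, 9), (22, m, 28, 22, 16), (22, m, 28, 8, 3), (37, m, 12, 22, 16), (37, m, 12, 30, 28), (37, m, 12, 38, 26), (37, m, 12, 8, 3)}
Keep only column(s) D, F (2 duplicate(s) eliminated): {(22, m), (29, s), (30, m), (30, s), (38, m), (8, m)}

{(22, m), (29, s), (30, m), (30, s), (38, m), (8, m)}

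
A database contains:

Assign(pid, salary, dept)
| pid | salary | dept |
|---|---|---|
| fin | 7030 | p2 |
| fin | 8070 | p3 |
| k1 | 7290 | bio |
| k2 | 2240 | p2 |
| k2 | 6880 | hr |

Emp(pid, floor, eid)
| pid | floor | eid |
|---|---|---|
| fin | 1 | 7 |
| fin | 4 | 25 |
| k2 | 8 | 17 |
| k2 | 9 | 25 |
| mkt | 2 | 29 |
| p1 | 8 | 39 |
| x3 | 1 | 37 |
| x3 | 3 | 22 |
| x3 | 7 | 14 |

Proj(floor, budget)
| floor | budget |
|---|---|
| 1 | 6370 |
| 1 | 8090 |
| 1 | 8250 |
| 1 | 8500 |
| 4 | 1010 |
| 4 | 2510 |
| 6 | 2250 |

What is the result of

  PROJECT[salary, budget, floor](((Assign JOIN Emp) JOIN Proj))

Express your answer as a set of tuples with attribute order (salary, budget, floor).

Assign ⋈ Emp (natural join on pid): {(fin, 7030, p2, 1, 7), (fin, 7030, p2, 4, 25), (fin, 8070, p3, 1, 7), (fin, 8070, p3, 4, 25), (k2, 2240, p2, 8, 17), (k2, 2240, p2, 9, 25), (k2, 6880, hr, 8, 17), (k2, 6880, hr, 9, 25)}
(Assign JOIN Emp) ⋈ Proj (natural join on floor): {(fin, 7030, p2, 1, 7, 6370), (fin, 7030, p2, 1, 7, 8090), (fin, 7030, p2, 1, 7, 8250), (fin, 7030, p2, 1, 7, 8500), (fin, 7030, p2, 4, 25, 1010), (fin, 7030, p2, 4, 25, 2510), (fin, 8070, p3, 1, 7, 6370), (fin, 8070, p3, 1, 7, 8090), (fin, 8070, p3, 1, 7, 8250), (fin, 8070, p3, 1, 7, 8500), (fin, 8070, p3, 4, 25, 1010), (fin, 8070, p3, 4, 25, 2510)}
Projecting to salary, budget, floor: {(7030, 1010, 4), (7030, 2510, 4), (7030, 6370, 1), (7030, 8090, 1), (7030, 8250, 1), (7030, 8500, 1), (8070, 1010, 4), (8070, 2510, 4), (8070, 6370, 1), (8070, 8090, 1), (8070, 8250, 1), (8070, 8500, 1)}

{(7030, 1010, 4), (7030, 2510, 4), (7030, 6370, 1), (7030, 8090, 1), (7030, 8250, 1), (7030, 8500, 1), (8070, 1010, 4), (8070, 2510, 4), (8070, 6370, 1), (8070, 8090, 1), (8070, 8250, 1), (8070, 8500, 1)}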